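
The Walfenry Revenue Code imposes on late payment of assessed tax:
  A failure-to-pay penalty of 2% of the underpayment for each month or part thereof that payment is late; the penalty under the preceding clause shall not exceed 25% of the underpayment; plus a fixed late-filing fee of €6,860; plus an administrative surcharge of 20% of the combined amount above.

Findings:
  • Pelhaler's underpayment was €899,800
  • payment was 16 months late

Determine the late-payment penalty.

Accrued rate: 2% × 16 = 32%, capped at 25% → 25%
Failure-to-pay penalty: 25% of €899,800 = €224,950
Penalty before surcharge: €224,950 + €6,860 = €231,810
Administrative surcharge: 20% of €231,810 = €46,362
Total penalty: €231,810 + €46,362 = €278,172

€278,172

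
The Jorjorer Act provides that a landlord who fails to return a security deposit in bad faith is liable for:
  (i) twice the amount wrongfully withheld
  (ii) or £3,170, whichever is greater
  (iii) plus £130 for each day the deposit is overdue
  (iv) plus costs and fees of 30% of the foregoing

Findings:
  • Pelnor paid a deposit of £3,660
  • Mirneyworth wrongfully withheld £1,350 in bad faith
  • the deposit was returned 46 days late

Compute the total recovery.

Doubled: 2 × £1,350 = £2,700
Minimum £3,170: £2,700 is below the minimum → £3,170
Late-return penalty: 46 × £130 = £5,980
Damages plus late penalty: £3,170 + £5,980 = £9,150
Costs and fees: 30% of £9,150 = £2,745
Total recovery: £9,150 + £2,745 = £11,895

£11,895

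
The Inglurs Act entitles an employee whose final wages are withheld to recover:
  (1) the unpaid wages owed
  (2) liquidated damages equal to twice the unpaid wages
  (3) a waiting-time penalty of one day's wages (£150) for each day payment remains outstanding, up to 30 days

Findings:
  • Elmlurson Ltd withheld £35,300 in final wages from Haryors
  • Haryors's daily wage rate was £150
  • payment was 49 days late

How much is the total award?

Doubled: 2 × £35,300 = £70,600
Penalty days: min(49, 30) = 30
Waiting-time penalty: 30 × £150 = £4,500
Total award: £35,300 + £70,600 + £4,500 = £110,400

£110,400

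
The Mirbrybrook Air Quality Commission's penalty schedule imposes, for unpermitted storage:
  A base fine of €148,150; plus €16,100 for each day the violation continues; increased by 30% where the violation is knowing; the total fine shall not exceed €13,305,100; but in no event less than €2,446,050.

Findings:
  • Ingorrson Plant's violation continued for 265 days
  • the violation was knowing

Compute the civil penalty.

Per-day component: 265 × €16,100 = €4,266,500
Base plus per-day: €148,150 + €4,266,500 = €4,414,650
Enhancement: 30% of €4,414,650 = €1,324,395
Enhanced fine: €4,414,650 + €1,324,395 = €5,739,045
Cap at €13,305,100: €5,739,045 is within the cap, no reduction.
Minimum €2,446,050: €5,739,045 meets the minimum, no increase.

€5,739,045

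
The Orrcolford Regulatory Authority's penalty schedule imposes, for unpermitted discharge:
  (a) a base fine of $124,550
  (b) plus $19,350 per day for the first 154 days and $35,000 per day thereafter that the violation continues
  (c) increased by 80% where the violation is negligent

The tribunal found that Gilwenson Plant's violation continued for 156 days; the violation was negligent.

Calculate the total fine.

First 154 days: 154 × $19,350 = $2,979,900
Remaining days: (156 − 154) × $35,000 = $70,000
Per-day component: $2,979,900 + $70,000 = $3,049,900
Base plus per-day: $124,550 + $3,049,900 = $3,174,450
Enhancement: 80% of $3,174,450 = $2,539,560
Enhanced fine: $3,174,450 + $2,539,560 = $5,714,010

$5,714,010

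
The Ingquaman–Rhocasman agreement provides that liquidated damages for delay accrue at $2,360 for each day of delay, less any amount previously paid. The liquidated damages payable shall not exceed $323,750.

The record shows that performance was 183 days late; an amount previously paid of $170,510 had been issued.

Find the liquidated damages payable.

Per-day damages: 183 × $2,360 = $431,880
Less amount previously paid: $431,880 − $170,510 = $261,370
Cap at $323,750: $261,370 is within the cap, no reduction.

$261,370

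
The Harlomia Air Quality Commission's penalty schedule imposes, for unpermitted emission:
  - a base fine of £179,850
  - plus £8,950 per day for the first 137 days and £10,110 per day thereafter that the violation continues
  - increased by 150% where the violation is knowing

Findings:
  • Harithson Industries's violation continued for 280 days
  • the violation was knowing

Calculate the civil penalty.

First 137 days: 137 × £8,950 = £1,226,150
Remaining days: (280 − 137) × £10,110 = £1,445,730
Per-day component: £1,226,150 + £1,445,730 = £2,671,880
Base plus per-day: £179,850 + £2,671,880 = £2,851,730
Enhancement: 150% of £2,851,730 = £4,277,595
Enhanced fine: £2,851,730 + £4,277,595 = £7,129,325

Civil penalty: £7,129,325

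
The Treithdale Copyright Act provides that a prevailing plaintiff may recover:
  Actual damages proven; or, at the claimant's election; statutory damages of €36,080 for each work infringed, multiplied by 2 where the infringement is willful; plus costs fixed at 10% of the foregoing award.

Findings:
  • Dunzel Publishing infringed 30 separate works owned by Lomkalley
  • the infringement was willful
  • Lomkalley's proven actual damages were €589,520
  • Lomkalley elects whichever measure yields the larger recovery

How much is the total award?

Award: €2,381,280

Statutory damages: 30 × €36,080 = €1,082,400
Doubled: 2 × €1,082,400 = €2,164,800
Greater of actual damages (€589,520) or enhanced statutory damages (€2,164,800): €2,164,800
Costs: 10% of €2,164,800 = €216,480
Award plus costs: €2,164,800 + €216,480 = €2,381,280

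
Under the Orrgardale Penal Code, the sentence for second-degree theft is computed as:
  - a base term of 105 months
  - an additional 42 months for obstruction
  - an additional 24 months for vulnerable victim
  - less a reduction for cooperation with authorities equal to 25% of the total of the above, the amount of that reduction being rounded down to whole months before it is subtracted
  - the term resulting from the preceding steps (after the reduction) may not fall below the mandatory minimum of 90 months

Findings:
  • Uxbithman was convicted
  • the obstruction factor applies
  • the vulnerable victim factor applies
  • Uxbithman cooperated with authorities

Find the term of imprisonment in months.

Obstruction enhancement: +42 months
Vulnerable victim enhancement: +24 months
Adjusted term: 105 months + 42 months + 24 months = 171 months
Cooperation with authorities reduction: 25% of 171 months = 42 months (rounded down)
After reduction: 171 − 42 = 129 months
Minimum 90 months: 129 months meets the minimum, no increase.

129 months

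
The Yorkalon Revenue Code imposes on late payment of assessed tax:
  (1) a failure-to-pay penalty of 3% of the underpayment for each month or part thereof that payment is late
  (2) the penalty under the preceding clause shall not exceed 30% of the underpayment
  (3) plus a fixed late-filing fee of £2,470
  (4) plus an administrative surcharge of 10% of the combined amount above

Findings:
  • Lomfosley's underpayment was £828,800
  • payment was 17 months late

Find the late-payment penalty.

Accrued rate: 3% × 17 = 51%, capped at 30% → 30%
Failure-to-pay penalty: 30% of £828,800 = £248,640
Penalty before surcharge: £248,640 + £2,470 = £251,110
Administrative surcharge: 10% of £251,110 = £25,111
Total penalty: £251,110 + £25,111 = £276,221

£276,221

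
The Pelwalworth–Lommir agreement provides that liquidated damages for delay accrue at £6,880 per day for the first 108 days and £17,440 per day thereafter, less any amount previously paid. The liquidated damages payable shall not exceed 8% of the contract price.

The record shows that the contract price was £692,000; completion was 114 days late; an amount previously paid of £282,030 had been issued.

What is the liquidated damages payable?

First 108 days: 108 × £6,880 = £743,040
Remaining days: (114 − 108) × £17,440 = £104,640
Accrued per-day damages: £743,040 + £104,640 = £847,680
Less amount previously paid: £847,680 − £282,030 = £565,650
Cap: 8% of £692,000 = £55,360
Cap at £55,360: £565,650 exceeds the cap → £55,360

£55,360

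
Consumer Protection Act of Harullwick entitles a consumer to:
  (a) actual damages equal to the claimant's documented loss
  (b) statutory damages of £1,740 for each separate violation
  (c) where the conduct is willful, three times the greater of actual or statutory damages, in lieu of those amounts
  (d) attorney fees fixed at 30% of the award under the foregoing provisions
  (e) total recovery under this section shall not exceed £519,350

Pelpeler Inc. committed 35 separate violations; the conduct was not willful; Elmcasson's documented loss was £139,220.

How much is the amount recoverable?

£260,156

Statutory damages: 35 × £1,740 = £60,900
Conduct not willful: the in-lieu enhancement does not apply.
Actual plus statutory damages: £139,220 + £60,900 = £200,120
Attorney fees: 30% of £200,120 = £60,036
Total before cap: £200,120 + £60,036 = £260,156
Cap at £519,350: £260,156 is within the cap, no reduction.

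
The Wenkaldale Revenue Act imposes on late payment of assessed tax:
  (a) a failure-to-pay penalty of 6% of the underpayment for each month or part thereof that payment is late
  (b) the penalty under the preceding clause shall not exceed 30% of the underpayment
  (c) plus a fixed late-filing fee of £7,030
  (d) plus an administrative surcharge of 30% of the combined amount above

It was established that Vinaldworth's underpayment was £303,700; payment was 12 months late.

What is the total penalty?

£127,582

Accrued rate: 6% × 12 = 72%, capped at 30% → 30%
Failure-to-pay penalty: 30% of £303,700 = £91,110
Penalty before surcharge: £91,110 + £7,030 = £98,140
Administrative surcharge: 30% of £98,140 = £29,442
Total penalty: £98,140 + £29,442 = £127,582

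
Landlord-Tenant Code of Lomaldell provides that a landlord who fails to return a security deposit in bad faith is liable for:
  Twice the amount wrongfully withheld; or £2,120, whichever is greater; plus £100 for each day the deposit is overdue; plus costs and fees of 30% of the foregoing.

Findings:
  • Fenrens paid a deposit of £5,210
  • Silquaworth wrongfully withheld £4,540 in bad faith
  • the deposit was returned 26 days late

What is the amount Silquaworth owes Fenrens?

Doubled: 2 × £4,540 = £9,080
Minimum £2,120: £9,080 meets the minimum, no increase.
Late-return penalty: 26 × £100 = £2,600
Damages plus late penalty: £9,080 + £2,600 = £11,680
Costs and fees: 30% of £11,680 = £3,504
Total recovery: £11,680 + £3,504 = £15,184

£15,184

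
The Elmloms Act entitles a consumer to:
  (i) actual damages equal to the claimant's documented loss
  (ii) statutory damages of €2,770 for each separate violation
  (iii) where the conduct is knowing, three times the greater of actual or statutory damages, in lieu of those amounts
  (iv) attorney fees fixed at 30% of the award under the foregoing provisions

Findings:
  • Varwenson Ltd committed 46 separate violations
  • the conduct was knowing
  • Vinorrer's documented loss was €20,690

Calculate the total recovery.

Statutory damages: 46 × €2,770 = €127,420
Greater of actual damages (€20,690) or statutory damages (€127,420): €127,420
Trebled: 3 × €127,420 = €382,260
Attorney fees: 30% of €382,260 = €114,678
Total recovery: €382,260 + €114,678 = €496,938

€496,938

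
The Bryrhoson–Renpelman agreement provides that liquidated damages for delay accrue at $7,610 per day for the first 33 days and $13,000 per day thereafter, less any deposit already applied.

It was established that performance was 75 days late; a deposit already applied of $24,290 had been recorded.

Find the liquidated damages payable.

$772,840

First 33 days: 33 × $7,610 = $251,130
Remaining days: (75 − 33) × $13,000 = $546,000
Accrued per-day damages: $251,130 + $546,000 = $797,130
Less deposit already applied: $797,130 − $24,290 = $772,840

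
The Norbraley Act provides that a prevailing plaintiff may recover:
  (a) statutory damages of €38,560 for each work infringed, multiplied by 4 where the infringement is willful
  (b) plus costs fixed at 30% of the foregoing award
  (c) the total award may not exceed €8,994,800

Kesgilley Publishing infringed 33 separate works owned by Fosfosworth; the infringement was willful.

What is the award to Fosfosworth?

Statutory damages: 33 × €38,560 = €1,272,480
Multiplied by 4: 4 × €1,272,480 = €5,089,920
Costs: 30% of €5,089,920 = €1,526,976
Award plus costs: €5,089,920 + €1,526,976 = €6,616,896
Cap at €8,994,800: €6,616,896 is within the cap, no reduction.

€6,616,896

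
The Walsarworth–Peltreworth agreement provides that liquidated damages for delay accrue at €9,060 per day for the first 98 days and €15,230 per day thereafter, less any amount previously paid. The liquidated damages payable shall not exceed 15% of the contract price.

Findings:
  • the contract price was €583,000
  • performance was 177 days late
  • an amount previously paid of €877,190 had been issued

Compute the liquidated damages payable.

First 98 days: 98 × €9,060 = €887,880
Remaining days: (177 − 98) × €15,230 = €1,203,170
Accrued per-day damages: €887,880 + €1,203,170 = €2,091,050
Less amount previously paid: €2,091,050 − €877,190 = €1,213,860
Cap: 15% of €583,000 = €87,450
Cap at €87,450: €1,213,860 exceeds the cap → €87,450

€87,450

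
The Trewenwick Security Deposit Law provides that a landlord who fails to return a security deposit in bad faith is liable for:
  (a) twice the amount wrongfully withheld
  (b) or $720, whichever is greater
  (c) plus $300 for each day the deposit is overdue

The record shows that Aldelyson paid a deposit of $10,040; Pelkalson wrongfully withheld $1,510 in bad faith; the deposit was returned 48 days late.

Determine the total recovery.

Doubled: 2 × $1,510 = $3,020
Minimum $720: $3,020 meets the minimum, no increase.
Late-return penalty: 48 × $300 = $14,400
Damages plus late penalty: $3,020 + $14,400 = $17,420

$17,420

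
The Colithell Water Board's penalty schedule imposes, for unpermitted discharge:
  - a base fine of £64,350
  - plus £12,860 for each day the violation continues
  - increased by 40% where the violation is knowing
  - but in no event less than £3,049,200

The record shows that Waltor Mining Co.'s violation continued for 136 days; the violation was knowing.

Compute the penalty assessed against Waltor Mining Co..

Per-day component: 136 × £12,860 = £1,748,960
Base plus per-day: £64,350 + £1,748,960 = £1,813,310
Enhancement: 40% of £1,813,310 = £725,324
Enhanced fine: £1,813,310 + £725,324 = £2,538,634
Minimum £3,049,200: £2,538,634 is below the minimum → £3,049,200

£3,049,200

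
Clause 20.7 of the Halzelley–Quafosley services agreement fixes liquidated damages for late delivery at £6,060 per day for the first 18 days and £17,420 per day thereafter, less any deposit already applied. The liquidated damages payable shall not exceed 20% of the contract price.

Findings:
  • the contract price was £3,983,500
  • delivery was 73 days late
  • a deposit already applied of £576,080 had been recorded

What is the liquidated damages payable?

£491,100

First 18 days: 18 × £6,060 = £109,080
Remaining days: (73 − 18) × £17,420 = £958,100
Accrued per-day damages: £109,080 + £958,100 = £1,067,180
Less deposit already applied: £1,067,180 − £576,080 = £491,100
Cap: 20% of £3,983,500 = £796,700
Cap at £796,700: £491,100 is within the cap, no reduction.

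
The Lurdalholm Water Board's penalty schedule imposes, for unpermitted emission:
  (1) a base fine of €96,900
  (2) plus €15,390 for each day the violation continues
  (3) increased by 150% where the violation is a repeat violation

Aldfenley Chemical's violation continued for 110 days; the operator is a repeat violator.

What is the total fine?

€4,474,500

Per-day component: 110 × €15,390 = €1,692,900
Base plus per-day: €96,900 + €1,692,900 = €1,789,800
Enhancement: 150% of €1,789,800 = €2,684,700
Enhanced fine: €1,789,800 + €2,684,700 = €4,474,500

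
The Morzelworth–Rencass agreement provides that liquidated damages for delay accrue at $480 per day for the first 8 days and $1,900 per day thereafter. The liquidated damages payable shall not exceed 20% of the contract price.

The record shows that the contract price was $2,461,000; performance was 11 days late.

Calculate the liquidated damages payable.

$9,540

First 8 days: 8 × $480 = $3,840
Remaining days: (11 − 8) × $1,900 = $5,700
Accrued per-day damages: $3,840 + $5,700 = $9,540
Cap: 20% of $2,461,000 = $492,200
Cap at $492,200: $9,540 is within the cap, no reduction.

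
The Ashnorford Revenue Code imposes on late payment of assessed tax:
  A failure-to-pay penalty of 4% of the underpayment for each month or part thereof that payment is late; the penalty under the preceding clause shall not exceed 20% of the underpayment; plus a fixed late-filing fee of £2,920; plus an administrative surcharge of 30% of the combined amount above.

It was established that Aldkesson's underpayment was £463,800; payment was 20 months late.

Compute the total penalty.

Accrued rate: 4% × 20 = 80%, capped at 20% → 20%
Failure-to-pay penalty: 20% of £463,800 = £92,760
Penalty before surcharge: £92,760 + £2,920 = £95,680
Administrative surcharge: 30% of £95,680 = £28,704
Total penalty: £95,680 + £28,704 = £124,384

£124,384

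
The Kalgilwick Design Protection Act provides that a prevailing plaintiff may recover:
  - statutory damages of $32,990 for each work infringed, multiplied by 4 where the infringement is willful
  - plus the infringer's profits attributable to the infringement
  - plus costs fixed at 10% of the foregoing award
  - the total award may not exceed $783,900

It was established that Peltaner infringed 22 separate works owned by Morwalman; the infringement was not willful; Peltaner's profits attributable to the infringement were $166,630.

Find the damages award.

$783,900

Statutory damages: 22 × $32,990 = $725,780
Infringement not willful: no ×4 enhancement.
Combined award: $725,780 + $166,630 = $892,410
Costs: 10% of $892,410 = $89,241
Award plus costs: $892,410 + $89,241 = $981,651
Cap at $783,900: $981,651 exceeds the cap → $783,900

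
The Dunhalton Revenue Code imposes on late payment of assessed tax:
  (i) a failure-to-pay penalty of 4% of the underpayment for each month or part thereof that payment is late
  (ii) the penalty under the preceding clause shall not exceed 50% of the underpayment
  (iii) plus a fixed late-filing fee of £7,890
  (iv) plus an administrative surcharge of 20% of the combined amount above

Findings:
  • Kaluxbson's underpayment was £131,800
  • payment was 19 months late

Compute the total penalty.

£88,548

Accrued rate: 4% × 19 = 76%, capped at 50% → 50%
Failure-to-pay penalty: 50% of £131,800 = £65,900
Penalty before surcharge: £65,900 + £7,890 = £73,790
Administrative surcharge: 20% of £73,790 = £14,758
Total penalty: £73,790 + £14,758 = £88,548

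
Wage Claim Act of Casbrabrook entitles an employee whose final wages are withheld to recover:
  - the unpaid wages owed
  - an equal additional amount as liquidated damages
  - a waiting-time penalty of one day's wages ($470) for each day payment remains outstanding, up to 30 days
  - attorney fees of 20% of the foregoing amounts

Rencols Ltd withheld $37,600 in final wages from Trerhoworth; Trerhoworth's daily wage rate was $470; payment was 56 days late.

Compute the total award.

Total award: $107,160

Liquidated damages (equal amount): $37,600
Penalty days: min(56, 30) = 30
Waiting-time penalty: 30 × $470 = $14,100
Subtotal: $37,600 + $37,600 + $14,100 = $89,300
Attorney fees: 20% of $89,300 = $17,860
Total award: $89,300 + $17,860 = $107,160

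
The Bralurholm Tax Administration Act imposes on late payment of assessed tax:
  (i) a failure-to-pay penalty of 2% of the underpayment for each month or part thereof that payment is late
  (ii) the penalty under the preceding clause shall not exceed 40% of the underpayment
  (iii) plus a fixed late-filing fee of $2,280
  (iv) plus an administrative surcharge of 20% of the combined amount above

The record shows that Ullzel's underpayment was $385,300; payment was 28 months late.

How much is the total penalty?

Accrued rate: 2% × 28 = 56%, capped at 40% → 40%
Failure-to-pay penalty: 40% of $385,300 = $154,120
Penalty before surcharge: $154,120 + $2,280 = $156,400
Administrative surcharge: 20% of $156,400 = $31,280
Total penalty: $156,400 + $31,280 = $187,680

$187,680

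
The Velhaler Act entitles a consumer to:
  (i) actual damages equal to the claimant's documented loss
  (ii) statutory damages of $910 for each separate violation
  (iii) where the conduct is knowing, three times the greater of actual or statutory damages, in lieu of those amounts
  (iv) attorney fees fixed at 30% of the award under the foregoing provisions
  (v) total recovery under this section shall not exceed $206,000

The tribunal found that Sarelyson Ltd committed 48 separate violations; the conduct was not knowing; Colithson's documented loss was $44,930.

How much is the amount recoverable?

Statutory damages: 48 × $910 = $43,680
Conduct not knowing: the in-lieu enhancement does not apply.
Actual plus statutory damages: $44,930 + $43,680 = $88,610
Attorney fees: 30% of $88,610 = $26,583
Total before cap: $88,610 + $26,583 = $115,193
Cap at $206,000: $115,193 is within the cap, no reduction.

$115,193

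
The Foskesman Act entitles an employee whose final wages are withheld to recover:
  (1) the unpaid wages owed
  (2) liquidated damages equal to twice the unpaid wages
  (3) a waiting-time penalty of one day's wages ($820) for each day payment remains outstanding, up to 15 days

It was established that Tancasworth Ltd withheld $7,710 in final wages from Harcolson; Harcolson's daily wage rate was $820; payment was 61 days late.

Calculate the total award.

$35,430

Doubled: 2 × $7,710 = $15,420
Penalty days: min(61, 15) = 15
Waiting-time penalty: 15 × $820 = $12,300
Total award: $7,710 + $15,420 + $12,300 = $35,430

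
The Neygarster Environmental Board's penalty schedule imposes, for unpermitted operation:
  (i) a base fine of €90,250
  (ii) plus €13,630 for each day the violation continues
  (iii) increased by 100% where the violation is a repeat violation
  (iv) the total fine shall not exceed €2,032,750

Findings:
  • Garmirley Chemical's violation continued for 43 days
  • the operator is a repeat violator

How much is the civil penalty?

€1,352,680

Per-day component: 43 × €13,630 = €586,090
Base plus per-day: €90,250 + €586,090 = €676,340
Enhancement: 100% of €676,340 = €676,340
Enhanced fine: €676,340 + €676,340 = €1,352,680
Cap at €2,032,750: €1,352,680 is within the cap, no reduction.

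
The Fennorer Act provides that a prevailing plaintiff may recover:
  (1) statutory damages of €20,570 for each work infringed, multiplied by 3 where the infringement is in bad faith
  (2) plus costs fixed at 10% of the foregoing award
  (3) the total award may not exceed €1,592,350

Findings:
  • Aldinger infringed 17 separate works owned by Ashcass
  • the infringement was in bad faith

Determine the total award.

Statutory damages: 17 × €20,570 = €349,690
Trebled: 3 × €349,690 = €1,049,070
Costs: 10% of €1,049,070 = €104,907
Award plus costs: €1,049,070 + €104,907 = €1,153,977
Cap at €1,592,350: €1,153,977 is within the cap, no reduction.

€1,153,977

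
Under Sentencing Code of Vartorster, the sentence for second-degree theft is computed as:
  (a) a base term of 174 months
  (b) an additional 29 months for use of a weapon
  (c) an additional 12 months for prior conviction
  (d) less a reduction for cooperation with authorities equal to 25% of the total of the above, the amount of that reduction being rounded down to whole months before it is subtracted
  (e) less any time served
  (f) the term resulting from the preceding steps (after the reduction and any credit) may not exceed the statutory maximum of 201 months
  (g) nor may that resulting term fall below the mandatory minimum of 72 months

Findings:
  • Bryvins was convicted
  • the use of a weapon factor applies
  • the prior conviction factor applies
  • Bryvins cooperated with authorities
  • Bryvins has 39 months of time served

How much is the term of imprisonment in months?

Use of a weapon enhancement: +29 months
Prior conviction enhancement: +12 months
Adjusted term: 174 months + 29 months + 12 months = 215 months
Cooperation with authorities reduction: 25% of 215 months = 53 months (rounded down)
After reduction: 215 − 53 = 162 months
Less time served: 162 months − 39 months = 123 months
Cap at 201 months: 123 months is within the cap, no reduction.
Minimum 72 months: 123 months meets the minimum, no increase.

123 months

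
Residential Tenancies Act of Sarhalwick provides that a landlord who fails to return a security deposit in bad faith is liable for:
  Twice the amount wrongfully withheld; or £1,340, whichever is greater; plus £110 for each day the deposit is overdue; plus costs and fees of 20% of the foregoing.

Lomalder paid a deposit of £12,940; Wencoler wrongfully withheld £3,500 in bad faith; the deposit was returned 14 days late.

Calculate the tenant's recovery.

Doubled: 2 × £3,500 = £7,000
Minimum £1,340: £7,000 meets the minimum, no increase.
Late-return penalty: 14 × £110 = £1,540
Damages plus late penalty: £7,000 + £1,540 = £8,540
Costs and fees: 20% of £8,540 = £1,708
Total recovery: £8,540 + £1,708 = £10,248

£10,248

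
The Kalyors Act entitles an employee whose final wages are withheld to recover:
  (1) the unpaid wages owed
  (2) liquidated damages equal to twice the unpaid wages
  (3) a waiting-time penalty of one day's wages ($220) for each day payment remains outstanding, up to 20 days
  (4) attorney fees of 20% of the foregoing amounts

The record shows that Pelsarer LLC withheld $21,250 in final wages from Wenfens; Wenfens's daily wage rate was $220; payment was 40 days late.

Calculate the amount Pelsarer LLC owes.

Doubled: 2 × $21,250 = $42,500
Penalty days: min(40, 20) = 20
Waiting-time penalty: 20 × $220 = $4,400
Subtotal: $21,250 + $42,500 + $4,400 = $68,150
Attorney fees: 20% of $68,150 = $13,630
Total award: $68,150 + $13,630 = $81,780

$81,780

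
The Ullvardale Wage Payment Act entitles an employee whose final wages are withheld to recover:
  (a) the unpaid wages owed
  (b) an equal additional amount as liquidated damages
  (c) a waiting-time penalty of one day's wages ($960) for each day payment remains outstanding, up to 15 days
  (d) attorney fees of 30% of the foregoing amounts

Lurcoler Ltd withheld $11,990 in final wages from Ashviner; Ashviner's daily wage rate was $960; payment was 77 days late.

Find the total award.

Liquidated damages (equal amount): $11,990
Penalty days: min(77, 15) = 15
Waiting-time penalty: 15 × $960 = $14,400
Subtotal: $11,990 + $11,990 + $14,400 = $38,380
Attorney fees: 30% of $38,380 = $11,514
Total award: $38,380 + $11,514 = $49,894

$49,894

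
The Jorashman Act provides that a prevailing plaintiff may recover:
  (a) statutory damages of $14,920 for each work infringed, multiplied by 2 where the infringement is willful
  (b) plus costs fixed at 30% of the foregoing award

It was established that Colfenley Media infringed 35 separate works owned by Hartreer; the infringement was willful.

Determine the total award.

Award: $1,357,720

Statutory damages: 35 × $14,920 = $522,200
Doubled: 2 × $522,200 = $1,044,400
Costs: 30% of $1,044,400 = $313,320
Award plus costs: $1,044,400 + $313,320 = $1,357,720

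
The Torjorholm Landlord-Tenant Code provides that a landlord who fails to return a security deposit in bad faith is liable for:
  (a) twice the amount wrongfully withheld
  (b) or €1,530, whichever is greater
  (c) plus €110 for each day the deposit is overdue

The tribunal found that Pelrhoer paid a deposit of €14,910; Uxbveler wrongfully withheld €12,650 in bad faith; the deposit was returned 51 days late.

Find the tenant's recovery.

€30,910

Doubled: 2 × €12,650 = €25,300
Minimum €1,530: €25,300 meets the minimum, no increase.
Late-return penalty: 51 × €110 = €5,610
Damages plus late penalty: €25,300 + €5,610 = €30,910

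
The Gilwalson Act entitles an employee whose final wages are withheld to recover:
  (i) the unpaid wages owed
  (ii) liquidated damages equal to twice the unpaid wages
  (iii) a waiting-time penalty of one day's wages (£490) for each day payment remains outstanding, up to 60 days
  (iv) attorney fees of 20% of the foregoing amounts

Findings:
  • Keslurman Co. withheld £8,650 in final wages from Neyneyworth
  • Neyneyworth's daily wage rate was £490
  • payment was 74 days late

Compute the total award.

£66,420

Doubled: 2 × £8,650 = £17,300
Penalty days: min(74, 60) = 60
Waiting-time penalty: 60 × £490 = £29,400
Subtotal: £8,650 + £17,300 + £29,400 = £55,350
Attorney fees: 20% of £55,350 = £11,070
Total award: £55,350 + £11,070 = £66,420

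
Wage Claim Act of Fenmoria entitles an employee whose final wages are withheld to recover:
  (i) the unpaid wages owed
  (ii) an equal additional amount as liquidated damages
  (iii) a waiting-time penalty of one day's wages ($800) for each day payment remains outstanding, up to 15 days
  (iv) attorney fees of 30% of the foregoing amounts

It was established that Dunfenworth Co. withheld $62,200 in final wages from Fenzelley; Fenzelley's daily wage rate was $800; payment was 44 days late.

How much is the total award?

$177,320

Liquidated damages (equal amount): $62,200
Penalty days: min(44, 15) = 15
Waiting-time penalty: 15 × $800 = $12,000
Subtotal: $62,200 + $62,200 + $12,000 = $136,400
Attorney fees: 30% of $136,400 = $40,920
Total award: $136,400 + $40,920 = $177,320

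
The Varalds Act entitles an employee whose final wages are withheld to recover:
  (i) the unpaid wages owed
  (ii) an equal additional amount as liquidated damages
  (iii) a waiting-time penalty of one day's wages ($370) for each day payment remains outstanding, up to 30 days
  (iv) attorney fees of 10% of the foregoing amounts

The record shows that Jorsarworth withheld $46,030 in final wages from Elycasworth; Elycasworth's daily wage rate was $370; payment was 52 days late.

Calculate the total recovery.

Liquidated damages (equal amount): $46,030
Penalty days: min(52, 30) = 30
Waiting-time penalty: 30 × $370 = $11,100
Subtotal: $46,030 + $46,030 + $11,100 = $103,160
Attorney fees: 10% of $103,160 = $10,316
Total award: $103,160 + $10,316 = $113,476

Total award: $113,476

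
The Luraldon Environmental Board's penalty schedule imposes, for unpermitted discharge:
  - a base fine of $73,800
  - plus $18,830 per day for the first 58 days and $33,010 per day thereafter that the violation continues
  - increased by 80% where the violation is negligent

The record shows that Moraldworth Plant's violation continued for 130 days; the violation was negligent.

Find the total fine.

$6,376,788

First 58 days: 58 × $18,830 = $1,092,140
Remaining days: (130 − 58) × $33,010 = $2,376,720
Per-day component: $1,092,140 + $2,376,720 = $3,468,860
Base plus per-day: $73,800 + $3,468,860 = $3,542,660
Enhancement: 80% of $3,542,660 = $2,834,128
Enhanced fine: $3,542,660 + $2,834,128 = $6,376,788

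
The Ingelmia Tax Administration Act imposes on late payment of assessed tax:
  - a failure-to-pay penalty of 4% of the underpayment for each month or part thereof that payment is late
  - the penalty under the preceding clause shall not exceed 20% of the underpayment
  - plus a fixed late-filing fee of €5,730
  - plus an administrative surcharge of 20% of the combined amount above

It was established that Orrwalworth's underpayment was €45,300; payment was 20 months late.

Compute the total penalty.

Penalty: €17,748

Accrued rate: 4% × 20 = 80%, capped at 20% → 20%
Failure-to-pay penalty: 20% of €45,300 = €9,060
Penalty before surcharge: €9,060 + €5,730 = €14,790
Administrative surcharge: 20% of €14,790 = €2,958
Total penalty: €14,790 + €2,958 = €17,748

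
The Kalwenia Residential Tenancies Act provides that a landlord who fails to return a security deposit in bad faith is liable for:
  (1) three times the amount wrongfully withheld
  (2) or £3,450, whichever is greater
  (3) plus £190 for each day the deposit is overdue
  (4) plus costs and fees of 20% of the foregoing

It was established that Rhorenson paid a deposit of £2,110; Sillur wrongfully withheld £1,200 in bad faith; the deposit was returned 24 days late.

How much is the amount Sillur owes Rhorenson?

£9,792

Trebled: 3 × £1,200 = £3,600
Minimum £3,450: £3,600 meets the minimum, no increase.
Late-return penalty: 24 × £190 = £4,560
Damages plus late penalty: £3,600 + £4,560 = £8,160
Costs and fees: 20% of £8,160 = £1,632
Total recovery: £8,160 + £1,632 = £9,792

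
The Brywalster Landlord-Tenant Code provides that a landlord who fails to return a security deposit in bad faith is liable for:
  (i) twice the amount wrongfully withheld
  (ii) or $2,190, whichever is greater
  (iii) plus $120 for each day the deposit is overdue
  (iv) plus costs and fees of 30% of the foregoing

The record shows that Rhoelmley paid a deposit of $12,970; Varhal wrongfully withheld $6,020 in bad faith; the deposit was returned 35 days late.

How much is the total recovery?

Doubled: 2 × $6,020 = $12,040
Minimum $2,190: $12,040 meets the minimum, no increase.
Late-return penalty: 35 × $120 = $4,200
Damages plus late penalty: $12,040 + $4,200 = $16,240
Costs and fees: 30% of $16,240 = $4,872
Total recovery: $16,240 + $4,872 = $21,112

$21,112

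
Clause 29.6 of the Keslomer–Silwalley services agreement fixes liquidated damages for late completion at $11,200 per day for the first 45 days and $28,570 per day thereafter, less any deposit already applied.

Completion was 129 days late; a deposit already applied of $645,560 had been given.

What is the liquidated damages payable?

First 45 days: 45 × $11,200 = $504,000
Remaining days: (129 − 45) × $28,570 = $2,399,880
Accrued per-day damages: $504,000 + $2,399,880 = $2,903,880
Less deposit already applied: $2,903,880 − $645,560 = $2,258,320

$2,258,320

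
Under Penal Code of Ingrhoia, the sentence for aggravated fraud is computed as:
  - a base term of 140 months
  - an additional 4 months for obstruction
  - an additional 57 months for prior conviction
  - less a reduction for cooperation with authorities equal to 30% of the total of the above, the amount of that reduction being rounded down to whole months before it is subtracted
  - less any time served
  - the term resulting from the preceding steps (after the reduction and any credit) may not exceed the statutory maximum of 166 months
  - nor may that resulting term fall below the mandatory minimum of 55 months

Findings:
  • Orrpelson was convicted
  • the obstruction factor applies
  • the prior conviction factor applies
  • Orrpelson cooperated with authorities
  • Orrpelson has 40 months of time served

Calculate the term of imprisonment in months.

Obstruction enhancement: +4 months
Prior conviction enhancement: +57 months
Adjusted term: 140 months + 4 months + 57 months = 201 months
Cooperation with authorities reduction: 30% of 201 months = 60 months (rounded down)
After reduction: 201 − 60 = 141 months
Less time served: 141 months − 40 months = 101 months
Cap at 166 months: 101 months is within the cap, no reduction.
Minimum 55 months: 101 months meets the minimum, no increase.

Sentence: 101 months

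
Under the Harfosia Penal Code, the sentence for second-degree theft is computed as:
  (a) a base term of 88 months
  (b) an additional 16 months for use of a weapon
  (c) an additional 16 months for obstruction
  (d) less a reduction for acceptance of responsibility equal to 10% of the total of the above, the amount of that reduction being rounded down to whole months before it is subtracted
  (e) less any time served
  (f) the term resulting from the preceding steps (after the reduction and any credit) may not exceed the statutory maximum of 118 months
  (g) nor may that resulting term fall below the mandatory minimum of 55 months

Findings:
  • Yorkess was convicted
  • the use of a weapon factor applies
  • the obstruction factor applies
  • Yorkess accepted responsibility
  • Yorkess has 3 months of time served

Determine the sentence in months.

Use of a weapon enhancement: +16 months
Obstruction enhancement: +16 months
Adjusted term: 88 months + 16 months + 16 months = 120 months
Acceptance of responsibility reduction: 10% of 120 months = 12 months (rounded down)
After reduction: 120 − 12 = 108 months
Less time served: 108 months − 3 months = 105 months
Cap at 118 months: 105 months is within the cap, no reduction.
Minimum 55 months: 105 months meets the minimum, no increase.

105 months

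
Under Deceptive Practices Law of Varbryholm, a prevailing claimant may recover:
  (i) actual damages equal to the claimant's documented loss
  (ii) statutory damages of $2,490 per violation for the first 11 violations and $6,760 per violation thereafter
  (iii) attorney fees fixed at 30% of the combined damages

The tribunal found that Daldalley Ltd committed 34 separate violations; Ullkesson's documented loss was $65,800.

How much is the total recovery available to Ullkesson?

$323,271

First 11 violations: 11 × $2,490 = $27,390
Remaining violations: (34 − 11) × $6,760 = $155,480
Statutory damages: $27,390 + $155,480 = $182,870
Combined damages: $65,800 + $182,870 = $248,670
Attorney fees: 30% of $248,670 = $74,601
Total recovery: $248,670 + $74,601 = $323,271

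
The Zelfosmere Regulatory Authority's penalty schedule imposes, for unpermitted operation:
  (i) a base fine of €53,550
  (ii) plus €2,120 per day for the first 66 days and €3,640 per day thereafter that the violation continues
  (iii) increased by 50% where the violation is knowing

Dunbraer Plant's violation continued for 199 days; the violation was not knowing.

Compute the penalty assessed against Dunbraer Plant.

First 66 days: 66 × €2,120 = €139,920
Remaining days: (199 − 66) × €3,640 = €484,120
Per-day component: €139,920 + €484,120 = €624,040
Base plus per-day: €53,550 + €624,040 = €677,590
The violation was not knowing: no 50% increase.

€677,590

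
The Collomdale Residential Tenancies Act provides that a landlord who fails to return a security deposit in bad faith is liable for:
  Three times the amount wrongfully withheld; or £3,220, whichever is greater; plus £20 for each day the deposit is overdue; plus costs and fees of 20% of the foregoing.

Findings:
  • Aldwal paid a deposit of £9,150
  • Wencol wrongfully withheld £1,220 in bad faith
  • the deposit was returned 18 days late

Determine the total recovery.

Trebled: 3 × £1,220 = £3,660
Minimum £3,220: £3,660 meets the minimum, no increase.
Late-return penalty: 18 × £20 = £360
Damages plus late penalty: £3,660 + £360 = £4,020
Costs and fees: 20% of £4,020 = £804
Total recovery: £4,020 + £804 = £4,824

Recovery: £4,824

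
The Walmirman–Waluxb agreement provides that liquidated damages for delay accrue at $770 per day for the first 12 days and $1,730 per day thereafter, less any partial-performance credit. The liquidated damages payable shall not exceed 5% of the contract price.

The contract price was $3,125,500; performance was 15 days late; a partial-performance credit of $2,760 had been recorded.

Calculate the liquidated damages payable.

First 12 days: 12 × $770 = $9,240
Remaining days: (15 − 12) × $1,730 = $5,190
Accrued per-day damages: $9,240 + $5,190 = $14,430
Less partial-performance credit: $14,430 − $2,760 = $11,670
Cap: 5% of $3,125,500 = $156,275
Cap at $156,275: $11,670 is within the cap, no reduction.

Liquidated damages: $11,670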